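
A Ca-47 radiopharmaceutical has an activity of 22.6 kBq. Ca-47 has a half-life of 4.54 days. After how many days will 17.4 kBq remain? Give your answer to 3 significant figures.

Fraction remaining = 17.4/22.6 ≈ 0.76991.
n = log₂(22.6/17.4) = ln(1.2989)/ln 2 ≈ 0.37724 half-lives.
t = n × t½ = 0.37724 × 4.54 ≈ 1.7126 days.

1.71 days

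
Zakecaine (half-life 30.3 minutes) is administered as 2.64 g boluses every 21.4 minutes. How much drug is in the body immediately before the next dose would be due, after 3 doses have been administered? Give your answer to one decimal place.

The 3 doses were given 64.2, 42.8, 21.4 minutes ago.
Total = 2.64·(1/2)^(64.2/30.3) + 2.64·(1/2)^(42.8/30.3) + 2.64·(1/2)^(21.4/30.3)
      = 0.60782 + 0.99171 + 1.6181 ≈ 3.2176 g.

3.2 g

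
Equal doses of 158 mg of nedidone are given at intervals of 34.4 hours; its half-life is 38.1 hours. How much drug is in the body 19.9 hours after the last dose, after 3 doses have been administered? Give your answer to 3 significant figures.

The 3 doses were given 88.7, 54.3, 19.9 hours ago.
Total = 158·(1/2)^(88.7/38.1) + 158·(1/2)^(54.3/38.1) + 158·(1/2)^(19.9/38.1)
      = 31.465 + 58.834 + 110.01 ≈ 200.31 mg.

200 mg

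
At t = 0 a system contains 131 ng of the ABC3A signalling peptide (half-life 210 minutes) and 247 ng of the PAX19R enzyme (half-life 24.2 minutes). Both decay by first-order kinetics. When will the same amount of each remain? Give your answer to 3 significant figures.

Set 131·(1/2)^(t/210) = 247·(1/2)^(t/24.2).
Taking log₂: log₂(131/247) = t·(1/210 − 1/24.2).
log₂(0.53036) = -0.91494; 1/210 − 1/24.2 = -0.03656.
t = -0.91494 / -0.03656 ≈ 25.026 minutes.

25.0 minutes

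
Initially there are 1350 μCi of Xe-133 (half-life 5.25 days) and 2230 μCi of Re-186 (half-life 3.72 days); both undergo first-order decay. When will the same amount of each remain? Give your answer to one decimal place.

9.2 days

Set 1350·(1/2)^(t/5.25) = 2230·(1/2)^(t/3.72).
Taking log₂: log₂(1350/2230) = t·(1/5.25 − 1/3.72).
log₂(0.60538) = -0.72408; 1/5.25 − 1/3.72 = -0.078341.
t = -0.72408 / -0.078341 ≈ 9.2427 days.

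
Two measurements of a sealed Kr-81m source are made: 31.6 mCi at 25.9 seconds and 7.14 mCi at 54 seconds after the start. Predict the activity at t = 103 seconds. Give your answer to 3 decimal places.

Over Δt = 54 − 25.9 = 28.1 seconds, the level fell by a factor of 31.6/7.14 ≈ 4.4258.
n = log₂(4.4258) ≈ 2.1459 half-lives, so t½ = 28.1/2.1459 ≈ 13.095 seconds.
From t = 54 to t = 103: 7.14 × (1/2)^((103−54)/13.095) ≈ 0.53363 mCi.

0.534 mCi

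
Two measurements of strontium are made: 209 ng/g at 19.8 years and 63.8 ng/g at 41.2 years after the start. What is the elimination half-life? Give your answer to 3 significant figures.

12.5 years

Over Δt = 41.2 − 19.8 = 21.4 years, the level fell by a factor of 209/63.8 ≈ 3.2759.
n = log₂(3.2759) ≈ 1.7119 half-lives, so t½ = 21.4/1.7119 ≈ 12.501 years.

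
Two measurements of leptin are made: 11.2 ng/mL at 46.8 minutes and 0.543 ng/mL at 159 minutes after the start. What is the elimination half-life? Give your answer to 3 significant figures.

Over Δt = 159 − 46.8 = 112.2 minutes, the level fell by a factor of 11.2/0.543 ≈ 20.626.
n = log₂(20.626) ≈ 4.3664 half-lives, so t½ = 112.2/4.3664 ≈ 25.696 minutes.

25.7 minutes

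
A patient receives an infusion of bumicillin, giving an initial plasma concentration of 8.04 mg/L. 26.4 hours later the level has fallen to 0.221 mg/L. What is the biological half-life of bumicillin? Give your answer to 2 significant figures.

5.1 hours

A/A₀ = 0.221/8.04 ≈ 0.027488.
n = log₂(36.38) ≈ 5.1851 half-lives elapsed in 26.4 hours.
t½ = 26.4/5.1851 ≈ 5.0915 hours.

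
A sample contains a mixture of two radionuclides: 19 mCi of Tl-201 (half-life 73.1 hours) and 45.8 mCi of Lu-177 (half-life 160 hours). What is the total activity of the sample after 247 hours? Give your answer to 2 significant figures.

Tl-201: 19 × (1/2)^(247/73.1) = 19 × (1/2)^3.3789 ≈ 1.8264 mCi.
Lu-177: 45.8 × (1/2)^(247/160) = 45.8 × (1/2)^1.5437 ≈ 15.709 mCi.
Total = 1.8264 + 15.709 ≈ 17.535 mCi.

18 mCi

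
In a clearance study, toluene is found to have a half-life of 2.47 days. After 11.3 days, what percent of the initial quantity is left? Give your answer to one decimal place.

4.2%

n = 11.3/2.47 ≈ 4.5749 half-lives.
Fraction remaining = (1/2)^4.5749 ≈ 0.041958, i.e. 4.1958%.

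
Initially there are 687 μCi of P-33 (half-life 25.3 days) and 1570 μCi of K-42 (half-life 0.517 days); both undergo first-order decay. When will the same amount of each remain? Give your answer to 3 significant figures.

0.629 days

Set 687·(1/2)^(t/25.3) = 1570·(1/2)^(t/0.517).
Taking log₂: log₂(687/1570) = t·(1/25.3 − 1/0.517).
log₂(0.43758) = -1.1924; 1/25.3 − 1/0.517 = -1.8947.
t = -1.1924 / -1.8947 ≈ 0.62932 days.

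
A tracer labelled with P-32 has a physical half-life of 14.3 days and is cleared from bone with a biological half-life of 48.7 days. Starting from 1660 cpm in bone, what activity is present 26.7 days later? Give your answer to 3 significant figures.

311 cpm

1/t_eff = 1/t_phys + 1/t_biol = 1/14.3 + 1/48.7 = 0.090464 per day.
t_eff = 14.3 × 48.7 / (14.3 + 48.7) ≈ 11.054 days.
Remaining = 1660 × (1/2)^(26.7/11.054) = 1660 × (1/2)^2.4154 ≈ 311.17 cpm.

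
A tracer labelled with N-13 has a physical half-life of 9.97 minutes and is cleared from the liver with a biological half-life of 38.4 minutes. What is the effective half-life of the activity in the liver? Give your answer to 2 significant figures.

1/t_eff = 1/t_phys + 1/t_biol = 1/9.97 + 1/38.4 = 0.12634 per minute.
t_eff = 9.97 × 38.4 / (9.97 + 38.4) ≈ 7.915 minutes.

7.9 minutes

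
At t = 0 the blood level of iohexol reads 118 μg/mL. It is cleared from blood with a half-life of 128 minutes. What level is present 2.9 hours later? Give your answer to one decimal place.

46.0 μg/mL

Convert the elapsed time: 2.9 hours = 174 minutes.
Number of half-lives: n = 174/128 ≈ 1.3594.
Remaining = 118 × (1/2)^1.3594 = 118 × 0.38975 ≈ 45.991 μg/mL.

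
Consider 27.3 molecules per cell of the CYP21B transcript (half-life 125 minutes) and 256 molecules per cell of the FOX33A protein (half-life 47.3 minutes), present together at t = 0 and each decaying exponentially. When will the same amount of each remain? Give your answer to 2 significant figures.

Set 27.3·(1/2)^(t/125) = 256·(1/2)^(t/47.3).
Taking log₂: log₂(27.3/256) = t·(1/125 − 1/47.3).
log₂(0.10664) = -3.2292; 1/125 − 1/47.3 = -0.013142.
t = -3.2292 / -0.013142 ≈ 245.72 minutes.

250 minutes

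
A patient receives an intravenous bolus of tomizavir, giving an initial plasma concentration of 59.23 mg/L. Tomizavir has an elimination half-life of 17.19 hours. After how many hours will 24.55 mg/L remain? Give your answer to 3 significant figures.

Fraction remaining = 24.55/59.23 ≈ 0.41449.
n = log₂(59.23/24.55) = ln(2.4126)/ln 2 ≈ 1.2706 half-lives.
t = n × t½ = 1.2706 × 17.19 ≈ 21.842 hours.

21.8 hours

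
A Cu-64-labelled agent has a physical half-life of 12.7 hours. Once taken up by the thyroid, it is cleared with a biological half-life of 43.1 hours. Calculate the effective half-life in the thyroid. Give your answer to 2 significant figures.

1/t_eff = 1/t_phys + 1/t_biol = 1/12.7 + 1/43.1 = 0.10194 per hour.
t_eff = 12.7 × 43.1 / (12.7 + 43.1) ≈ 9.8095 hours.

9.8 hours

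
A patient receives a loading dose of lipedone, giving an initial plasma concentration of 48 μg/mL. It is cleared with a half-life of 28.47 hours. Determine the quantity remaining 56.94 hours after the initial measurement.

Elapsed time is 2 half-lives (56.94/28.47).
Each half-life halves the amount: 48 × (1/2)^2 = 48/4 = 12 μg/mL.

12 μg/mL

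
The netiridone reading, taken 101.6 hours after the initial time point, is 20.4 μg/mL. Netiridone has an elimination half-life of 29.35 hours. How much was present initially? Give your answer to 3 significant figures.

225 μg/mL

Number of half-lives elapsed: n = 101.6/29.35 ≈ 3.4617.
A₀ = A × 2^n = 20.4 × 2^3.4617 = 20.4 × 11.017 ≈ 224.75 μg/mL.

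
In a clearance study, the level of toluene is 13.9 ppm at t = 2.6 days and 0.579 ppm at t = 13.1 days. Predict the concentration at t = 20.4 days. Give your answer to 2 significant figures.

Over Δt = 13.1 − 2.6 = 10.5 days, the level fell by a factor of 13.9/0.579 ≈ 24.007.
n = log₂(24.007) ≈ 4.5854 half-lives, so t½ = 10.5/4.5854 ≈ 2.2899 days.
From t = 13.1 to t = 20.4: 0.579 × (1/2)^((20.4−13.1)/2.2899) ≈ 0.063535 ppm.

0.064 ppm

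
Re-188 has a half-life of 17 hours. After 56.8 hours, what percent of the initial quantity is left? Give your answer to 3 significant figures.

9.87%

n = 56.8/17 ≈ 3.3412 half-lives.
Fraction remaining = (1/2)^3.3412 ≈ 0.098675, i.e. 9.8675%.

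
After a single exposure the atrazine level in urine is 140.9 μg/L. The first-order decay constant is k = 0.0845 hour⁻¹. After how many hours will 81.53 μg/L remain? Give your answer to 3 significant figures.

6.47 hours

t½ = ln 2 / k = 0.69315 / 0.0845 ≈ 8.2029 hours.
Fraction remaining = 81.53/140.9 ≈ 0.57864.
n = log₂(140.9/81.53) = ln(1.7282)/ln 2 ≈ 0.78927 half-lives.
t = n × t½ = 0.78927 × 8.2029 ≈ 6.4743 hours.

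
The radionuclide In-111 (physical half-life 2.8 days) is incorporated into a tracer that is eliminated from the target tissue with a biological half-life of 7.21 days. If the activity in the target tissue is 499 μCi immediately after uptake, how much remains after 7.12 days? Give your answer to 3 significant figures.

1/t_eff = 1/t_phys + 1/t_biol = 1/2.8 + 1/7.21 = 0.49584 per day.
t_eff = 2.8 × 7.21 / (2.8 + 7.21) ≈ 2.0168 days.
Remaining = 499 × (1/2)^(7.12/2.0168) = 499 × (1/2)^3.5304 ≈ 43.187 μCi.

43.2 μCi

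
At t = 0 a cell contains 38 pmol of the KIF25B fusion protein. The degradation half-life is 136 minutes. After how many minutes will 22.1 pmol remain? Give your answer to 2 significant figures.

Fraction remaining = 22.1/38 ≈ 0.58158.
n = log₂(38/22.1) = ln(1.7195)/ln 2 ≈ 0.78195 half-lives.
t = n × t½ = 0.78195 × 136 ≈ 106.35 minutes.

110 minutes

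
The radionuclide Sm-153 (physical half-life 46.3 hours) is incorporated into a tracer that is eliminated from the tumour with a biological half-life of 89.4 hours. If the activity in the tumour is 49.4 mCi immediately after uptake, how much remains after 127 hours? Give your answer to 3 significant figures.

2.76 mCi

1/t_eff = 1/t_phys + 1/t_biol = 1/46.3 + 1/89.4 = 0.032784 per hour.
t_eff = 46.3 × 89.4 / (46.3 + 89.4) ≈ 30.503 hours.
Remaining = 49.4 × (1/2)^(127/30.503) = 49.4 × (1/2)^4.1636 ≈ 2.7566 mCi.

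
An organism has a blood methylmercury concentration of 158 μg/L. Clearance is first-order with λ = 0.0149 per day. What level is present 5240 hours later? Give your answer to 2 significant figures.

t½ = ln 2 / λ = 0.69315 / 0.0149 ≈ 46.52 days.
Convert the elapsed time: 5240 hours = 218.333 days.
Number of half-lives: n = 218.333/46.52 ≈ 4.6933.
Remaining = 158 × (1/2)^4.6933 = 158 × 0.038652 ≈ 6.107 μg/L.

6.1 μg/L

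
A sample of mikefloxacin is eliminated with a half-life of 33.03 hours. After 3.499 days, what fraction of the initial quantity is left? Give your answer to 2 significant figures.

0.17

3.499 days = 83.976 hours.
n = 83.976/33.03 ≈ 2.5424 half-lives.
Fraction remaining = (1/2)^2.5424 ≈ 0.17166.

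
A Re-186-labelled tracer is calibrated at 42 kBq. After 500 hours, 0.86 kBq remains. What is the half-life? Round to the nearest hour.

A/A₀ = 0.86/42 ≈ 0.020476.
n = log₂(48.837) ≈ 5.6099 half-lives elapsed in 500 hours.
t½ = 500/5.6099 ≈ 89.128 hours.

89 hours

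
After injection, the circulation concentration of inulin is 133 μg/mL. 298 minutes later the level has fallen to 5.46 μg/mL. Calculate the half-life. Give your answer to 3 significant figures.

64.7 minutes

A/A₀ = 5.46/133 ≈ 0.041053.
n = log₂(24.359) ≈ 4.6064 half-lives elapsed in 298 minutes.
t½ = 298/4.6064 ≈ 64.693 minutes.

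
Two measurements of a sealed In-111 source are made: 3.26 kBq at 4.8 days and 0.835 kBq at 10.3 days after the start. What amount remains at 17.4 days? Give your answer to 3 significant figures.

0.144 kBq

Over Δt = 10.3 − 4.8 = 5.5 days, the level fell by a factor of 3.26/0.835 ≈ 3.9042.
n = log₂(3.9042) ≈ 1.965 half-lives, so t½ = 5.5/1.965 ≈ 2.7989 days.
From t = 10.3 to t = 17.4: 0.835 × (1/2)^((17.4−10.3)/2.7989) ≈ 0.1439 kBq.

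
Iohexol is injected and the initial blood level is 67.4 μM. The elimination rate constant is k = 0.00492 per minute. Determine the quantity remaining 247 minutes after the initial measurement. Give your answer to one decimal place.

t½ = ln 2 / k = 0.69315 / 0.00492 ≈ 140.88 minutes.
Number of half-lives: n = 247/140.88 ≈ 1.7532.
Remaining = 67.4 × (1/2)^1.7532 = 67.4 × 0.29664 ≈ 19.993 μM.

20.0 μM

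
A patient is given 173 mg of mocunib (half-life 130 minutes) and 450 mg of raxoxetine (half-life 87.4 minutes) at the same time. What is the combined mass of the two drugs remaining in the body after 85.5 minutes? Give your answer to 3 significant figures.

338 mg

mocunib: 173 × (1/2)^(85.5/130) = 173 × (1/2)^0.65769 ≈ 109.66 mg.
raxoxetine: 450 × (1/2)^(85.5/87.4) = 450 × (1/2)^0.97826 ≈ 228.42 mg.
Total = 109.66 + 228.42 ≈ 338.08 mg.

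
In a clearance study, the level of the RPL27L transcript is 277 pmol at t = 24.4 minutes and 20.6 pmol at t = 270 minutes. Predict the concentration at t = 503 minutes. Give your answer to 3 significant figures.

Over Δt = 270 − 24.4 = 245.6 minutes, the level fell by a factor of 277/20.6 ≈ 13.447.
n = log₂(13.447) ≈ 3.7492 half-lives, so t½ = 245.6/3.7492 ≈ 65.508 minutes.
From t = 270 to t = 503: 20.6 × (1/2)^((503−270)/65.508) ≈ 1.7505 pmol.

1.75 pmol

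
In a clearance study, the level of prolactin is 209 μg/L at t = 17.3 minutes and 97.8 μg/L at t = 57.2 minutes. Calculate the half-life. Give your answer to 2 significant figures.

36 minutes

Over Δt = 57.2 − 17.3 = 39.9 minutes, the level fell by a factor of 209/97.8 ≈ 2.137.
n = log₂(2.137) ≈ 1.0956 half-lives, so t½ = 39.9/1.0956 ≈ 36.419 minutes.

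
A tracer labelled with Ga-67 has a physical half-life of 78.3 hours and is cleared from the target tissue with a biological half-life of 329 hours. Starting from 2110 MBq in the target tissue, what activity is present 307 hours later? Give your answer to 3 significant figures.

1/t_eff = 1/t_phys + 1/t_biol = 1/78.3 + 1/329 = 0.015811 per hour.
t_eff = 78.3 × 329 / (78.3 + 329) ≈ 63.247 hours.
Remaining = 2110 × (1/2)^(307/63.247) = 2110 × (1/2)^4.8539 ≈ 72.962 MBq.

73.0 MBq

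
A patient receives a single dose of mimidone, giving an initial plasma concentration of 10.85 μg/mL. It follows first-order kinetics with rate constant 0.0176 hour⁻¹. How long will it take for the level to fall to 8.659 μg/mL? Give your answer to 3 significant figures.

t½ = ln 2 / λ = 0.69315 / 0.0176 ≈ 39.383 hours.
Fraction remaining = 8.659/10.85 ≈ 0.79806.
n = log₂(10.85/8.659) = ln(1.253)/ln 2 ≈ 0.32542 half-lives.
t = n × t½ = 0.32542 × 39.383 ≈ 12.816 hours.

12.8 hours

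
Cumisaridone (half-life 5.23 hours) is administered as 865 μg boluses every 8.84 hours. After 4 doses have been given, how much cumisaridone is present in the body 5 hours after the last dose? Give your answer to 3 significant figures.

640 μg

The 4 doses were given 31.52, 22.68, 13.84, 5 hours ago.
Total = 865·(1/2)^(31.52/5.23) + 865·(1/2)^(22.68/5.23) + 865·(1/2)^(13.84/5.23) + 865·(1/2)^(5/5.23)
      = 13.267 + 42.815 + 138.17 + 445.89 ≈ 640.14 μg.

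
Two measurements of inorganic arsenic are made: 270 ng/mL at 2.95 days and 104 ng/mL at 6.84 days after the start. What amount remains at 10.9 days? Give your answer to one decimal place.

Over Δt = 6.84 − 2.95 = 3.89 days, the level fell by a factor of 270/104 ≈ 2.5962.
n = log₂(2.5962) ≈ 1.3764 half-lives, so t½ = 3.89/1.3764 ≈ 2.8263 days.
From t = 6.84 to t = 10.9: 104 × (1/2)^((10.9−6.84)/2.8263) ≈ 38.423 ng/mL.

38.4 ng/mL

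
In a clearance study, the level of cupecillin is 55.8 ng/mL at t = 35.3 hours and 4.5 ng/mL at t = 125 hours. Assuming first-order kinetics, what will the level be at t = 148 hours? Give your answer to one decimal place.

Over Δt = 125 − 35.3 = 89.7 hours, the level fell by a factor of 55.8/4.5 ≈ 12.4.
n = log₂(12.4) ≈ 3.6323 half-lives, so t½ = 89.7/3.6323 ≈ 24.695 hours.
From t = 125 to t = 148: 4.5 × (1/2)^((148−125)/24.695) ≈ 2.3597 ng/mL.

2.4 ng/mL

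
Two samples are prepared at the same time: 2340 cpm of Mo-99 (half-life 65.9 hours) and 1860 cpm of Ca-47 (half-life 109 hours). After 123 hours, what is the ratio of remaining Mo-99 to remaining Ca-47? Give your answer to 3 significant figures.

0.754

Mo-99: 2340 × (1/2)^(123/65.9) = 2340 × (1/2)^1.8665 ≈ 641.73 cpm.
Ca-47: 1860 × (1/2)^(123/109) = 1860 × (1/2)^1.1284 ≈ 850.78 cpm.
Ratio ≈ 641.73 / 850.78 ≈ 0.75429.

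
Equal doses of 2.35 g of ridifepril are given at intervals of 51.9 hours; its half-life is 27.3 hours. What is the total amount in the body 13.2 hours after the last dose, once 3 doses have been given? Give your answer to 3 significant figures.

The 3 doses were given 117, 65.1, 13.2 hours ago.
Total = 2.35·(1/2)^(117/27.3) + 2.35·(1/2)^(65.1/27.3) + 2.35·(1/2)^(13.2/27.3)
      = 0.12049 + 0.45002 + 1.6808 ≈ 2.2513 g.

2.25 g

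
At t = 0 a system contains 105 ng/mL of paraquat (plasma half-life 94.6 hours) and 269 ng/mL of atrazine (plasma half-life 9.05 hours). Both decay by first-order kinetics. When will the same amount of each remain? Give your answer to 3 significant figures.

Set 105·(1/2)^(t/94.6) = 269·(1/2)^(t/9.05).
Taking log₂: log₂(105/269) = t·(1/94.6 − 1/9.05).
log₂(0.39033) = -1.3572; 1/94.6 − 1/9.05 = -0.099926.
t = -1.3572 / -0.099926 ≈ 13.582 hours.

13.6 hours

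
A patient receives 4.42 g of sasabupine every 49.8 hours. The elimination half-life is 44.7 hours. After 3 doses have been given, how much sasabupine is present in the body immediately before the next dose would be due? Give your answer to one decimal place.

The 3 doses were given 149.4, 99.6, 49.8 hours ago.
Total = 4.42·(1/2)^(149.4/44.7) + 4.42·(1/2)^(99.6/44.7) + 4.42·(1/2)^(49.8/44.7)
      = 0.43581 + 0.94335 + 2.042 ≈ 3.4211 g.

3.4 g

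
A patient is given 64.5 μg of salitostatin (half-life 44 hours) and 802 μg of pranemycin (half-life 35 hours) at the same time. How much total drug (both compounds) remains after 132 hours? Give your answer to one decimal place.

salitostatin: 64.5 × (1/2)^(132/44) = 64.5 × (1/2)^3 ≈ 8.0625 μg.
pranemycin: 802 × (1/2)^(132/35) = 802 × (1/2)^3.7714 ≈ 58.73 μg.
Total = 8.0625 + 58.73 ≈ 66.793 μg.

66.8 μg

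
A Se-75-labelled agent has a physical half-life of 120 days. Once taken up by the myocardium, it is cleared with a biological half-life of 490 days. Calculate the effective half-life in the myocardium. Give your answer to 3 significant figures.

96.4 days

1/t_eff = 1/t_phys + 1/t_biol = 1/120 + 1/490 = 0.010374 per day.
t_eff = 120 × 490 / (120 + 490) ≈ 96.393 days.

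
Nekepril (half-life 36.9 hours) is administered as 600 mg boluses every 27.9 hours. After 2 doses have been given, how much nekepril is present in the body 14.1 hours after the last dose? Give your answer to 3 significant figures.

733 mg

The 2 doses were given 42, 14.1 hours ago.
Total = 600·(1/2)^(42/36.9) + 600·(1/2)^(14.1/36.9)
      = 272.59 + 460.39 ≈ 732.98 mg.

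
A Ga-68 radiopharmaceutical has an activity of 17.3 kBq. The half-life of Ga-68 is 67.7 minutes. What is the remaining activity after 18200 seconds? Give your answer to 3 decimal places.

Convert the elapsed time: 18200 seconds = 303.333 minutes.
Number of half-lives: n = 303.333/67.7 ≈ 4.4806.
Remaining = 17.3 × (1/2)^4.4806 = 17.3 × 0.044794 ≈ 0.77494 kBq.

0.775 kBq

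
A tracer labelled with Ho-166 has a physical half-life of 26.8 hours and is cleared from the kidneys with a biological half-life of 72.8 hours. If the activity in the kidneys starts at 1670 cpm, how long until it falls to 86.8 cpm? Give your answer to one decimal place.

1/t_eff = 1/t_phys + 1/t_biol = 1/26.8 + 1/72.8 = 0.05105 per hour.
t_eff = 26.8 × 72.8 / (26.8 + 72.8) ≈ 19.589 hours.
n = log₂(1670/86.8) ≈ 4.266; t = 4.266 × 19.589 ≈ 83.566 hours.

83.6 hours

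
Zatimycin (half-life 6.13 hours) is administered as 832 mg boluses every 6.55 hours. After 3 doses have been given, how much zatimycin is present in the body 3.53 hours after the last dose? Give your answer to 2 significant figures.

950 mg

The 3 doses were given 16.63, 10.08, 3.53 hours ago.
Total = 832·(1/2)^(16.63/6.13) + 832·(1/2)^(10.08/6.13) + 832·(1/2)^(3.53/6.13)
      = 126.9 + 266.14 + 558.18 ≈ 951.22 mg.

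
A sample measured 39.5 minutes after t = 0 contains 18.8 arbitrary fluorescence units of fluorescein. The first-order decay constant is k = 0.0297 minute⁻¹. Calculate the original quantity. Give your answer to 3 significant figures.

t½ = ln 2 / k = 0.69315 / 0.0297 ≈ 23.338 minutes.
Number of half-lives elapsed: n = 39.5/23.338 ≈ 1.6925.
A₀ = A × 2^n = 18.8 × 2^1.6925 = 18.8 × 3.2322 ≈ 60.765 arbitrary fluorescence units.

60.8 arbitrary fluorescence units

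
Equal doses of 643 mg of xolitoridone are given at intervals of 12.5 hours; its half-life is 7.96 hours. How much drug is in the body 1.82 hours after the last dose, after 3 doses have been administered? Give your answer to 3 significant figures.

796 mg

The 3 doses were given 26.82, 14.32, 1.82 hours ago.
Total = 643·(1/2)^(26.82/7.96) + 643·(1/2)^(14.32/7.96) + 643·(1/2)^(1.82/7.96)
      = 62.221 + 184.78 + 548.76 ≈ 795.76 mg.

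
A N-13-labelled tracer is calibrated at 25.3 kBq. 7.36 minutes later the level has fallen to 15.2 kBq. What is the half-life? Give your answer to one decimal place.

10.0 minutes

A/A₀ = 15.2/25.3 ≈ 0.60079.
n = log₂(1.6645) ≈ 0.73507 half-lives elapsed in 7.36 minutes.
t½ = 7.36/0.73507 ≈ 10.013 minutes.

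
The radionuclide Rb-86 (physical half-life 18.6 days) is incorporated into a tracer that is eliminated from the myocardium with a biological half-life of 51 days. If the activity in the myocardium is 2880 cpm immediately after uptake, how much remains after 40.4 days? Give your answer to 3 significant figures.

369 cpm

1/t_eff = 1/t_phys + 1/t_biol = 1/18.6 + 1/51 = 0.073371 per day.
t_eff = 18.6 × 51 / (18.6 + 51) ≈ 13.629 days.
Remaining = 2880 × (1/2)^(40.4/13.629) = 2880 × (1/2)^2.9642 ≈ 369.05 cpm.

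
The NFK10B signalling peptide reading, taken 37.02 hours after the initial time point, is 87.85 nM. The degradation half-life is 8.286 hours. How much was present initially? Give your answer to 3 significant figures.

Number of half-lives elapsed: n = 37.02/8.286 ≈ 4.4678.
A₀ = A × 2^n = 87.85 × 2^4.4678 = 87.85 × 22.128 ≈ 1943.9 nM.

1940 nM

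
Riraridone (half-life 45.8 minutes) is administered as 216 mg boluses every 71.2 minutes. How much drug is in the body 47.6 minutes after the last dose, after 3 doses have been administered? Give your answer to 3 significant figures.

153 mg

The 3 doses were given 190, 118.8, 47.6 minutes ago.
Total = 216·(1/2)^(190/45.8) + 216·(1/2)^(118.8/45.8) + 216·(1/2)^(47.6/45.8)
      = 12.18 + 35.778 + 105.1 ≈ 153.06 mg.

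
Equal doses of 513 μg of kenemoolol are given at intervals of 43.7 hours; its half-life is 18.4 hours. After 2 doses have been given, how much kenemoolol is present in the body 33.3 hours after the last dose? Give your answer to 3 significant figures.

175 μg

The 2 doses were given 77, 33.3 hours ago.
Total = 513·(1/2)^(77/18.4) + 513·(1/2)^(33.3/18.4)
      = 28.208 + 146.32 ≈ 174.53 μg.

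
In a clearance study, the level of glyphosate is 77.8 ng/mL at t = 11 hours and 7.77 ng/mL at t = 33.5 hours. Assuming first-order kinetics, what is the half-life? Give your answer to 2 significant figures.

Over Δt = 33.5 − 11 = 22.5 hours, the level fell by a factor of 77.8/7.77 ≈ 10.013.
n = log₂(10.013) ≈ 3.3238 half-lives, so t½ = 22.5/3.3238 ≈ 6.7694 hours.

6.8 hours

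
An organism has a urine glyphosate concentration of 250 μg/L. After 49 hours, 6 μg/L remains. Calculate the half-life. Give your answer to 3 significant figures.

9.11 hours

A/A₀ = 6/250 ≈ 0.024.
n = log₂(41.667) ≈ 5.3808 half-lives elapsed in 49 hours.
t½ = 49/5.3808 ≈ 9.1064 hours.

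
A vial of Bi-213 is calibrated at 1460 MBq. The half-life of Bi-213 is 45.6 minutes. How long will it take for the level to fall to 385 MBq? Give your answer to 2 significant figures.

88 minutes

Fraction remaining = 385/1460 ≈ 0.2637.
n = log₂(1460/385) = ln(3.7922)/ln 2 ≈ 1.923 half-lives.
t = n × t½ = 1.923 × 45.6 ≈ 87.691 minutes.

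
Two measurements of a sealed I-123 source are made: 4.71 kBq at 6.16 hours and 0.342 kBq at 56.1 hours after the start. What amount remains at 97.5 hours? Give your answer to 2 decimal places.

0.04 kBq

Over Δt = 56.1 − 6.16 = 49.94 hours, the level fell by a factor of 4.71/0.342 ≈ 13.772.
n = log₂(13.772) ≈ 3.7837 half-lives, so t½ = 49.94/3.7837 ≈ 13.199 hours.
From t = 56.1 to t = 97.5: 0.342 × (1/2)^((97.5−56.1)/13.199) ≈ 0.038887 kBq.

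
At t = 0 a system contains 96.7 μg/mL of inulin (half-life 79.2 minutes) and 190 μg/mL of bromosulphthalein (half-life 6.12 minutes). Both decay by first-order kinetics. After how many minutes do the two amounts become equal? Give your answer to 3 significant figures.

Set 96.7·(1/2)^(t/79.2) = 190·(1/2)^(t/6.12).
Taking log₂: log₂(96.7/190) = t·(1/79.2 − 1/6.12).
log₂(0.50895) = -0.97441; 1/79.2 − 1/6.12 = -0.15077.
t = -0.97441 / -0.15077 ≈ 6.4628 minutes.

6.46 minutes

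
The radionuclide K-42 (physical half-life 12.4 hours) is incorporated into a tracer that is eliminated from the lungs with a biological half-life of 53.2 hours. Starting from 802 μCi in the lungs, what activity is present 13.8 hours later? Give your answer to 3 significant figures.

1/t_eff = 1/t_phys + 1/t_biol = 1/12.4 + 1/53.2 = 0.099442 per hour.
t_eff = 12.4 × 53.2 / (12.4 + 53.2) ≈ 10.056 hours.
Remaining = 802 × (1/2)^(13.8/10.056) = 802 × (1/2)^1.3723 ≈ 309.79 μCi.

310 μCi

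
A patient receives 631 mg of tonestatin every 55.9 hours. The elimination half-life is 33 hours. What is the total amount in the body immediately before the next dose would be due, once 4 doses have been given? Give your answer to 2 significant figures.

280 mg

The 4 doses were given 223.6, 167.7, 111.8, 55.9 hours ago.
Total = 631·(1/2)^(223.6/33) + 631·(1/2)^(167.7/33) + 631·(1/2)^(111.8/33) + 631·(1/2)^(55.9/33)
      = 5.7587 + 18.632 + 60.28 + 195.03 ≈ 279.7 mg.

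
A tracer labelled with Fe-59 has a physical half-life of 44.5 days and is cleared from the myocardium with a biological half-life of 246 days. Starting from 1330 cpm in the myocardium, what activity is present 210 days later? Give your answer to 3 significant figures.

1/t_eff = 1/t_phys + 1/t_biol = 1/44.5 + 1/246 = 0.026537 per day.
t_eff = 44.5 × 246 / (44.5 + 246) ≈ 37.683 days.
Remaining = 1330 × (1/2)^(210/37.683) = 1330 × (1/2)^5.5728 ≈ 27.944 cpm.

27.9 cpm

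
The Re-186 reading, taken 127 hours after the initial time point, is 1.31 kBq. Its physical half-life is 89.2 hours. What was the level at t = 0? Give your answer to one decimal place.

Number of half-lives elapsed: n = 127/89.2 ≈ 1.4238.
A₀ = A × 2^n = 1.31 × 2^1.4238 = 1.31 × 2.6829 ≈ 3.5145 kBq.

3.5 kBq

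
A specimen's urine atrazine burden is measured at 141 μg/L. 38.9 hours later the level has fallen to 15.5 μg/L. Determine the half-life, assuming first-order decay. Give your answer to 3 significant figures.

12.2 hours

A/A₀ = 15.5/141 ≈ 0.10993.
n = log₂(9.0968) ≈ 3.1854 half-lives elapsed in 38.9 hours.
t½ = 38.9/3.1854 ≈ 12.212 hours.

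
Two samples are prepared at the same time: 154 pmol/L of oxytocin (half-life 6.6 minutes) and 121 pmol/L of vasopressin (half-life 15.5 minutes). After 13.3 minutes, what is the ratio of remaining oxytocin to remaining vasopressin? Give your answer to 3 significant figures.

oxytocin: 154 × (1/2)^(13.3/6.6) = 154 × (1/2)^2.0152 ≈ 38.098 pmol/L.
vasopressin: 121 × (1/2)^(13.3/15.5) = 121 × (1/2)^0.85806 ≈ 66.755 pmol/L.
Ratio ≈ 38.098 / 66.755 ≈ 0.57071.

0.571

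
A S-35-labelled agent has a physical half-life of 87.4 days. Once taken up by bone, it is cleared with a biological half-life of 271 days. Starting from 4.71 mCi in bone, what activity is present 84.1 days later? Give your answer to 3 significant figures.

1/t_eff = 1/t_phys + 1/t_biol = 1/87.4 + 1/271 = 0.015132 per day.
t_eff = 87.4 × 271 / (87.4 + 271) ≈ 66.086 days.
Remaining = 4.71 × (1/2)^(84.1/66.086) = 4.71 × (1/2)^1.2726 ≈ 1.9496 mCi.

1.95 mCi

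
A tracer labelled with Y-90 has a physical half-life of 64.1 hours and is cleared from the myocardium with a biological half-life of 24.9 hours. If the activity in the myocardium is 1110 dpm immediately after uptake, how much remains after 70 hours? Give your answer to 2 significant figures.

1/t_eff = 1/t_phys + 1/t_biol = 1/64.1 + 1/24.9 = 0.055761 per hour.
t_eff = 64.1 × 24.9 / (64.1 + 24.9) ≈ 17.934 hours.
Remaining = 1110 × (1/2)^(70/17.934) = 1110 × (1/2)^3.9033 ≈ 74.185 dpm.

74 dpm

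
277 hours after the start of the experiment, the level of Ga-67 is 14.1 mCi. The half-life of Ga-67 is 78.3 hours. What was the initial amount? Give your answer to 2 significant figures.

160 mCi

Number of half-lives elapsed: n = 277/78.3 ≈ 3.5377.
A₀ = A × 2^n = 14.1 × 2^3.5377 = 14.1 × 11.613 ≈ 163.74 mCi.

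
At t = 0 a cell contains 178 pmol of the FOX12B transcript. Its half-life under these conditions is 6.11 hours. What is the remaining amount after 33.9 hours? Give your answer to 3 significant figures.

3.80 pmol

Number of half-lives: n = 33.9/6.11 ≈ 5.5483.
Remaining = 178 × (1/2)^5.5483 = 178 × 0.02137 ≈ 3.8038 pmol.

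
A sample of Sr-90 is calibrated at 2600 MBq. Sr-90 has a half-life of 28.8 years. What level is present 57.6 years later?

650 MBq

Elapsed time is 2 half-lives (57.6/28.8).
Each half-life halves the amount: 2600 × (1/2)^2 = 2600/4 = 650 MBq.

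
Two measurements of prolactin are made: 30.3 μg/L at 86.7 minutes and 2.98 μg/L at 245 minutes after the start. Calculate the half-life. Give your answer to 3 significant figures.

47.3 minutes

Over Δt = 245 − 86.7 = 158.3 minutes, the level fell by a factor of 30.3/2.98 ≈ 10.168.
n = log₂(10.168) ≈ 3.3459 half-lives, so t½ = 158.3/3.3459 ≈ 47.311 minutes.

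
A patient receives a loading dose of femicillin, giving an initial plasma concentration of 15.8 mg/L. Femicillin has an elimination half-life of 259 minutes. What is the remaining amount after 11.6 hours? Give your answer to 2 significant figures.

2.5 mg/L

Convert the elapsed time: 11.6 hours = 696 minutes.
Number of half-lives: n = 696/259 ≈ 2.6873.
Remaining = 15.8 × (1/2)^2.6873 = 15.8 × 0.15526 ≈ 2.4531 mg/L.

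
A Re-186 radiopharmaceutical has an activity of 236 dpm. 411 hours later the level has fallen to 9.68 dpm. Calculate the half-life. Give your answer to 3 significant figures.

89.2 hours

A/A₀ = 9.68/236 ≈ 0.041017.
n = log₂(24.38) ≈ 4.6076 half-lives elapsed in 411 hours.
t½ = 411/4.6076 ≈ 89.2 hours.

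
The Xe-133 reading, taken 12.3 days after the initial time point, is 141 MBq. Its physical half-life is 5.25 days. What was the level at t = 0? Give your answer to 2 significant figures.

Number of half-lives elapsed: n = 12.3/5.25 ≈ 2.3429.
A₀ = A × 2^n = 141 × 2^2.3429 = 141 × 5.0731 ≈ 715.3 MBq.

720 MBq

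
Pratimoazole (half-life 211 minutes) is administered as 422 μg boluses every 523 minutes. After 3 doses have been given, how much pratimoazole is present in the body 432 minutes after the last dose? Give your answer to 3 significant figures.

124 μg

The 3 doses were given 1478, 955, 432 minutes ago.
Total = 422·(1/2)^(1478/211) + 422·(1/2)^(955/211) + 422·(1/2)^(432/211)
      = 3.2861 + 18.316 + 102.09 ≈ 123.69 μg.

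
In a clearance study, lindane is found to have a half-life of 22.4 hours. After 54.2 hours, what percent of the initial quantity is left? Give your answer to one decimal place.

n = 54.2/22.4 ≈ 2.4196 half-lives.
Fraction remaining = (1/2)^2.4196 ≈ 0.1869, i.e. 18.69%.

18.7%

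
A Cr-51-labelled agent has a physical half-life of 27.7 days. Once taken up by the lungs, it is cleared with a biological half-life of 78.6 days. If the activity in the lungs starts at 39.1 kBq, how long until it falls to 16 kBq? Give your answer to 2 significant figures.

26 days

1/t_eff = 1/t_phys + 1/t_biol = 1/27.7 + 1/78.6 = 0.048824 per day.
t_eff = 27.7 × 78.6 / (27.7 + 78.6) ≈ 20.482 days.
n = log₂(39.1/16) ≈ 1.2891; t = 1.2891 × 20.482 ≈ 26.403 days.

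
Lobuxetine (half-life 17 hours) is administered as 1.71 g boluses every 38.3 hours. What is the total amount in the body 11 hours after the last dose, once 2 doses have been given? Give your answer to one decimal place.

The 2 doses were given 49.3, 11 hours ago.
Total = 1.71·(1/2)^(49.3/17) + 1.71·(1/2)^(11/17)
      = 0.22909 + 1.092 ≈ 1.3211 g.

1.3 g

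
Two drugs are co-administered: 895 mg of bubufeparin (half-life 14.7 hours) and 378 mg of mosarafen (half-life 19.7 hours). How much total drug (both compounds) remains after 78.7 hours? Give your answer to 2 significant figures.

bubufeparin: 895 × (1/2)^(78.7/14.7) = 895 × (1/2)^5.3537 ≈ 21.887 mg.
mosarafen: 378 × (1/2)^(78.7/19.7) = 378 × (1/2)^3.9949 ≈ 23.708 mg.
Total = 21.887 + 23.708 ≈ 45.595 mg.

46 mg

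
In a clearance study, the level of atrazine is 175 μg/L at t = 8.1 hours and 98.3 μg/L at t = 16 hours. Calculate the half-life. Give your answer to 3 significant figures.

9.49 hours

Over Δt = 16 − 8.1 = 7.9 hours, the level fell by a factor of 175/98.3 ≈ 1.7803.
n = log₂(1.7803) ≈ 0.83209 half-lives, so t½ = 7.9/0.83209 ≈ 9.4941 hours.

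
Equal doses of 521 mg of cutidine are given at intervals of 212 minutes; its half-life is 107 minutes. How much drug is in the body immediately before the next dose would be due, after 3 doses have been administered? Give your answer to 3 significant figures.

The 3 doses were given 636, 424, 212 minutes ago.
Total = 521·(1/2)^(636/107) + 521·(1/2)^(424/107) + 521·(1/2)^(212/107)
      = 8.4633 + 33.417 + 131.95 ≈ 173.83 mg.

174 mg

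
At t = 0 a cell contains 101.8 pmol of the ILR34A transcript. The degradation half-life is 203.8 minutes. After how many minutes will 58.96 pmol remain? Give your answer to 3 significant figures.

161 minutes

Fraction remaining = 58.96/101.8 ≈ 0.57917.
n = log₂(101.8/58.96) = ln(1.7266)/ln 2 ≈ 0.78793 half-lives.
t = n × t½ = 0.78793 × 203.8 ≈ 160.58 minutes.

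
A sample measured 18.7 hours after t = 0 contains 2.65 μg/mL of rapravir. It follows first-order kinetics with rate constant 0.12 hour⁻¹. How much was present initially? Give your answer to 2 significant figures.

25 μg/mL

t½ = ln 2 / k = 0.69315 / 0.12 ≈ 5.7762 hours.
Number of half-lives elapsed: n = 18.7/5.7762 ≈ 3.2374.
A₀ = A × 2^n = 2.65 × 2^3.2374 = 2.65 × 9.431 ≈ 24.992 μg/mL.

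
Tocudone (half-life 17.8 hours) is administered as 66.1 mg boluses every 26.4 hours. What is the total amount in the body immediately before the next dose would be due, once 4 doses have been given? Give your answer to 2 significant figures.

36 mg

The 4 doses were given 105.6, 79.2, 52.8, 26.4 hours ago.
Total = 66.1·(1/2)^(105.6/17.8) + 66.1·(1/2)^(79.2/17.8) + 66.1·(1/2)^(52.8/17.8) + 66.1·(1/2)^(26.4/17.8)
      = 1.0822 + 3.0254 + 8.4578 + 23.644 ≈ 36.21 mg.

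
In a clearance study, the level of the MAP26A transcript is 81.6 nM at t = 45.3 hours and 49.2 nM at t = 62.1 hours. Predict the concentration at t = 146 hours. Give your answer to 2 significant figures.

3.9 nM

Over Δt = 62.1 − 45.3 = 16.8 hours, the level fell by a factor of 81.6/49.2 ≈ 1.6585.
n = log₂(1.6585) ≈ 0.72991 half-lives, so t½ = 16.8/0.72991 ≈ 23.017 hours.
From t = 62.1 to t = 146: 49.2 × (1/2)^((146−62.1)/23.017) ≈ 3.9323 nM.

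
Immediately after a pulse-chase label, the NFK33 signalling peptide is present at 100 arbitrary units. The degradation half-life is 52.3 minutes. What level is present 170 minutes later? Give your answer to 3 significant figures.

10.5 arbitrary units

Number of half-lives: n = 170/52.3 ≈ 3.2505.
Remaining = 100 × (1/2)^3.2505 = 100 × 0.10508 ≈ 10.508 arbitrary units.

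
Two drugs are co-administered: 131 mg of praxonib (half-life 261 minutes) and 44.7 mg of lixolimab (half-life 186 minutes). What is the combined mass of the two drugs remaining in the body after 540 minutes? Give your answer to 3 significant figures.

praxonib: 131 × (1/2)^(540/261) = 131 × (1/2)^2.069 ≈ 31.221 mg.
lixolimab: 44.7 × (1/2)^(540/186) = 44.7 × (1/2)^2.9032 ≈ 5.9752 mg.
Total = 31.221 + 5.9752 ≈ 37.196 mg.

37.2 mg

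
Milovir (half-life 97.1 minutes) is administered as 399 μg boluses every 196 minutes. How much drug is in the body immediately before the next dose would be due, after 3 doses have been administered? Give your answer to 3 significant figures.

The 3 doses were given 588, 392, 196 minutes ago.
Total = 399·(1/2)^(588/97.1) + 399·(1/2)^(392/97.1) + 399·(1/2)^(196/97.1)
      = 5.9986 + 24.305 + 98.476 ≈ 128.78 μg.

129 μg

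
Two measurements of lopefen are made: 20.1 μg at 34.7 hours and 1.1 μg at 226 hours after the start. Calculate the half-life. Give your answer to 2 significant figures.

46 hours

Over Δt = 226 − 34.7 = 191.3 hours, the level fell by a factor of 20.1/1.1 ≈ 18.273.
n = log₂(18.273) ≈ 4.1916 half-lives, so t½ = 191.3/4.1916 ≈ 45.639 hours.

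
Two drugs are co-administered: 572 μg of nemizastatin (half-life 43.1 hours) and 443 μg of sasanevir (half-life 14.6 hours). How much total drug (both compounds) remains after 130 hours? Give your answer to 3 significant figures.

nemizastatin: 572 × (1/2)^(130/43.1) = 572 × (1/2)^3.0162 ≈ 70.7 μg.
sasanevir: 443 × (1/2)^(130/14.6) = 443 × (1/2)^8.9041 ≈ 0.9247 μg.
Total = 70.7 + 0.9247 ≈ 71.624 μg.

71.6 μg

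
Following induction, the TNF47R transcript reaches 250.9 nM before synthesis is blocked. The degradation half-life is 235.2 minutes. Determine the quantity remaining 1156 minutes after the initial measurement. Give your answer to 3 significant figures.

Number of half-lives: n = 1156/235.2 ≈ 4.915.
Remaining = 250.9 × (1/2)^4.915 = 250.9 × 0.033147 ≈ 8.3167 nM.

8.32 nM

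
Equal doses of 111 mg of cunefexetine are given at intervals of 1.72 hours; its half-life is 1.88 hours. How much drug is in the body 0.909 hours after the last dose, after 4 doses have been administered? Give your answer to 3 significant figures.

The 4 doses were given 6.069, 4.349, 2.629, 0.909 hours ago.
Total = 111·(1/2)^(6.069/1.88) + 111·(1/2)^(4.349/1.88) + 111·(1/2)^(2.629/1.88) + 111·(1/2)^(0.909/1.88)
      = 11.845 + 22.333 + 42.108 + 79.391 ≈ 155.68 mg.

156 mg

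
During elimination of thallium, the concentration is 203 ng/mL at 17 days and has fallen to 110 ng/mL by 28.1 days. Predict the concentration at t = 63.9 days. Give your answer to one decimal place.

15.2 ng/mL

Over Δt = 28.1 − 17 = 11.1 days, the level fell by a factor of 203/110 ≈ 1.8455.
n = log₂(1.8455) ≈ 0.88398 half-lives, so t½ = 11.1/0.88398 ≈ 12.557 days.
From t = 28.1 to t = 63.9: 110 × (1/2)^((63.9−28.1)/12.557) ≈ 15.246 ng/mL.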